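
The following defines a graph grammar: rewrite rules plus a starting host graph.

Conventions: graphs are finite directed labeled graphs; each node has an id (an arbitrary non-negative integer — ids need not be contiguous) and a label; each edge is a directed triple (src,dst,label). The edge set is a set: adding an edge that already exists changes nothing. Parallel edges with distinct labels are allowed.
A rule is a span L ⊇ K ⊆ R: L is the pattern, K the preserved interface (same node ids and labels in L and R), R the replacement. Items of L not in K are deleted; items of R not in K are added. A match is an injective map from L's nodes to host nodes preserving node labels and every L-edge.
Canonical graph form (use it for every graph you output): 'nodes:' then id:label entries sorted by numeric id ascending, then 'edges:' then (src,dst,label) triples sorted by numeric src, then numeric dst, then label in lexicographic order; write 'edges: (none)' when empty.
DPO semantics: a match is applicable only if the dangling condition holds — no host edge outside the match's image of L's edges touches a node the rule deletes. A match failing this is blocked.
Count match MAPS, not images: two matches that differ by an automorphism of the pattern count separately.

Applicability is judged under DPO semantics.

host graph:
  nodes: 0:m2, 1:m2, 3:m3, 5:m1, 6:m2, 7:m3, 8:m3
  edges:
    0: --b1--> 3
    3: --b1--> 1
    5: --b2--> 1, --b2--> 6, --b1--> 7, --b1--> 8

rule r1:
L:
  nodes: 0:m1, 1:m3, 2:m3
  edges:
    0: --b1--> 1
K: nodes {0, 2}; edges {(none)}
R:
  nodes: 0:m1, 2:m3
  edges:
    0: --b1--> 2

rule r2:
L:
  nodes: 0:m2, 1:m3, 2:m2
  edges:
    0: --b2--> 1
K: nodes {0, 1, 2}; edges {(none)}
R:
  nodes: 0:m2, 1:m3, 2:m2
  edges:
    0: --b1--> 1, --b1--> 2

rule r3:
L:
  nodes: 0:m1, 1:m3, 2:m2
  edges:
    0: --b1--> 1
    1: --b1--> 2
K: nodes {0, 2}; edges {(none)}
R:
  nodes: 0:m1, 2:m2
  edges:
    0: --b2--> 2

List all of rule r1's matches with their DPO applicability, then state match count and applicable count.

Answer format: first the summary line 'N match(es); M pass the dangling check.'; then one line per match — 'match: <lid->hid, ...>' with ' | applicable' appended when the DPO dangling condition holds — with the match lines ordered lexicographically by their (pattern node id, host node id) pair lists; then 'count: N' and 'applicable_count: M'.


4 match(es); 4 pass the dangling check.
match: 0->5, 1->7, 2->3 | applicable
match: 0->5, 1->7, 2->8 | applicable
match: 0->5, 1->8, 2->3 | applicable
match: 0->5, 1->8, 2->7 | applicable
count: 4
applicable_count: 4


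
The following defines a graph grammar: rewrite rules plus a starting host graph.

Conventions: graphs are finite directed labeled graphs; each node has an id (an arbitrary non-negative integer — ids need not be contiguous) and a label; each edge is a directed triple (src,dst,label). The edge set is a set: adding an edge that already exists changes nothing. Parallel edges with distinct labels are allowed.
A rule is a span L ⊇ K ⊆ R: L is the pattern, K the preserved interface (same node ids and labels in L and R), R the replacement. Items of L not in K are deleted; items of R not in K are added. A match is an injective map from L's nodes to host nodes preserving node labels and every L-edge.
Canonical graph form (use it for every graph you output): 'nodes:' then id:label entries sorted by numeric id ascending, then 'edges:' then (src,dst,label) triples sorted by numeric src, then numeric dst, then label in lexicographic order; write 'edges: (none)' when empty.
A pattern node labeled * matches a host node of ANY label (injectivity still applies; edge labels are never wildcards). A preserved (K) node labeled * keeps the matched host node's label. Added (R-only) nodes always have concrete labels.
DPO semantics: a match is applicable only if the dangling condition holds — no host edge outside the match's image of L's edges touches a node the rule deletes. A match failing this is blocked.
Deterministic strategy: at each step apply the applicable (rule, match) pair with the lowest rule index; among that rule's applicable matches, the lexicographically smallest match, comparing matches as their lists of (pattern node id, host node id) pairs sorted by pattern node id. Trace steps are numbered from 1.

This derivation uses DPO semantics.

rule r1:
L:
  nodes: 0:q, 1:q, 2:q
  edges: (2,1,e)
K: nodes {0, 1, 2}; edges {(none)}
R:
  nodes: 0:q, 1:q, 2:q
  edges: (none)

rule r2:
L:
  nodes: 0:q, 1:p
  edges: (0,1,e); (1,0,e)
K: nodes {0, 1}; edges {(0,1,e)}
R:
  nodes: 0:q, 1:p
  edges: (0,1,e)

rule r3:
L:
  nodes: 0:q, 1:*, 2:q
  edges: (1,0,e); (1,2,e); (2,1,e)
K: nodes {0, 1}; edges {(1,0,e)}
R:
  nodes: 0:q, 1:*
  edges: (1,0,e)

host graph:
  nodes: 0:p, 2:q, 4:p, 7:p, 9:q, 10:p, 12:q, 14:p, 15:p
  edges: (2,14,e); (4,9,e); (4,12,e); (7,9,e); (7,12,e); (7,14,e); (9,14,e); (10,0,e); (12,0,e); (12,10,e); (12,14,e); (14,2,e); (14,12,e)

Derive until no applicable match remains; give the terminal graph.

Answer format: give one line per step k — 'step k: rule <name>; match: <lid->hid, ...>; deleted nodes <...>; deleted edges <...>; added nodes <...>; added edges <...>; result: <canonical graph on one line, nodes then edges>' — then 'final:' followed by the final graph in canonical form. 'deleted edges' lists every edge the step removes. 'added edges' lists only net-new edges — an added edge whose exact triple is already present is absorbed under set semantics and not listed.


step 1: rule r2; match: 0->2, 1->14; deleted nodes (none); deleted edges (14,2,e); added nodes (none); added edges (none); result: nodes: 0:p, 2:q, 4:p, 7:p, 9:q, 10:p, 12:q, 14:p, 15:p edges: (2,14,e); (4,9,e); (4,12,e); (7,9,e); (7,12,e); (7,14,e); (9,14,e); (10,0,e); (12,0,e); (12,10,e); (12,14,e); (14,12,e)
step 2: rule r2; match: 0->12, 1->14; deleted nodes (none); deleted edges (14,12,e); added nodes (none); added edges (none); result: nodes: 0:p, 2:q, 4:p, 7:p, 9:q, 10:p, 12:q, 14:p, 15:p edges: (2,14,e); (4,9,e); (4,12,e); (7,9,e); (7,12,e); (7,14,e); (9,14,e); (10,0,e); (12,0,e); (12,10,e); (12,14,e)
final:
nodes: 0:p, 2:q, 4:p, 7:p, 9:q, 10:p, 12:q, 14:p, 15:p
edges: (2,14,e); (4,9,e); (4,12,e); (7,9,e); (7,12,e); (7,14,e); (9,14,e); (10,0,e); (12,0,e); (12,10,e); (12,14,e)


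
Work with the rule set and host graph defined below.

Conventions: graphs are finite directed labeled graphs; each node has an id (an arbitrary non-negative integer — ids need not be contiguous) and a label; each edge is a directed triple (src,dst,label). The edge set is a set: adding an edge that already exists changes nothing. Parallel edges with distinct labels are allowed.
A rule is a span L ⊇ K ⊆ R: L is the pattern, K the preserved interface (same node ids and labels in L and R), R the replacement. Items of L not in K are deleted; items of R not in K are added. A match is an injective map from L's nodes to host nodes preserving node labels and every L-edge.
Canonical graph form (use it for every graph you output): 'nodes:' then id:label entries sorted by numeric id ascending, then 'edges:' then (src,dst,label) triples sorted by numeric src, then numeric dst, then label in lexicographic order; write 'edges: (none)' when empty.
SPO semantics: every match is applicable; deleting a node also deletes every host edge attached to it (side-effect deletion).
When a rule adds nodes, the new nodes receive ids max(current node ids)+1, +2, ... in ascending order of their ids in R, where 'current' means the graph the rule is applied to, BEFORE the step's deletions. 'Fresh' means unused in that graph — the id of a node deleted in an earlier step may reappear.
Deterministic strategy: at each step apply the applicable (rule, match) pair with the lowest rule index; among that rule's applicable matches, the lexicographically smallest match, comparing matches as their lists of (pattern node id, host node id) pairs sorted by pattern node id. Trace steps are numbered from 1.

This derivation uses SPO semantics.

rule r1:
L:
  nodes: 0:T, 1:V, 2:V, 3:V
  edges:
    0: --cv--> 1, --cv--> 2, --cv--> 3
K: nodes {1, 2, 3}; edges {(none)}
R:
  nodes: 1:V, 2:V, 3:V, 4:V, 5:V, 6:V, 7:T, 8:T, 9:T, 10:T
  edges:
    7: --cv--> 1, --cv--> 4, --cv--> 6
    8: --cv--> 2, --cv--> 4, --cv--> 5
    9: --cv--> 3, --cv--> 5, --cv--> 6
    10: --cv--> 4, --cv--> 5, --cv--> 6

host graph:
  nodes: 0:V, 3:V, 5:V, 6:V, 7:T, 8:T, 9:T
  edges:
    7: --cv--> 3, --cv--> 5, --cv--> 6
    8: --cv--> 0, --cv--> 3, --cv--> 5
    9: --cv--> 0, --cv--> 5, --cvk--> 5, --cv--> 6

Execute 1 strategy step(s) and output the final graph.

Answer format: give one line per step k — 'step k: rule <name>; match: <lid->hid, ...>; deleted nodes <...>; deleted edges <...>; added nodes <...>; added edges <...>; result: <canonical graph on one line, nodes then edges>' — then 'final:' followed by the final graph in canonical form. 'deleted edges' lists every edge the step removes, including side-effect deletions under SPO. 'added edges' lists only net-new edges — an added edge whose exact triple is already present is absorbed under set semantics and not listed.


step 1: rule r1; match: 0->7, 1->3, 2->5, 3->6; deleted nodes 7; deleted edges (7,3,cv); (7,5,cv); (7,6,cv); added nodes 10, 11, 12, 13, 14, 15, 16; added edges (13,3,cv); (13,10,cv); (13,12,cv); (14,5,cv); (14,10,cv); (14,11,cv); (15,6,cv); (15,11,cv); (15,12,cv); (16,10,cv); (16,11,cv); (16,12,cv); result: nodes: 0:V, 3:V, 5:V, 6:V, 8:T, 9:T, 10:V, 11:V, 12:V, 13:T, 14:T, 15:T, 16:T edges: (8,0,cv); (8,3,cv); (8,5,cv); (9,0,cv); (9,5,cv); (9,5,cvk); (9,6,cv); (13,3,cv); (13,10,cv); (13,12,cv); (14,5,cv); (14,10,cv); (14,11,cv); (15,6,cv); (15,11,cv); (15,12,cv); (16,10,cv); (16,11,cv); (16,12,cv)
final:
nodes: 0:V, 3:V, 5:V, 6:V, 8:T, 9:T, 10:V, 11:V, 12:V, 13:T, 14:T, 15:T, 16:T
edges: (8,0,cv); (8,3,cv); (8,5,cv); (9,0,cv); (9,5,cv); (9,5,cvk); (9,6,cv); (13,3,cv); (13,10,cv); (13,12,cv); (14,5,cv); (14,10,cv); (14,11,cv); (15,6,cv); (15,11,cv); (15,12,cv); (16,10,cv); (16,11,cv); (16,12,cv)


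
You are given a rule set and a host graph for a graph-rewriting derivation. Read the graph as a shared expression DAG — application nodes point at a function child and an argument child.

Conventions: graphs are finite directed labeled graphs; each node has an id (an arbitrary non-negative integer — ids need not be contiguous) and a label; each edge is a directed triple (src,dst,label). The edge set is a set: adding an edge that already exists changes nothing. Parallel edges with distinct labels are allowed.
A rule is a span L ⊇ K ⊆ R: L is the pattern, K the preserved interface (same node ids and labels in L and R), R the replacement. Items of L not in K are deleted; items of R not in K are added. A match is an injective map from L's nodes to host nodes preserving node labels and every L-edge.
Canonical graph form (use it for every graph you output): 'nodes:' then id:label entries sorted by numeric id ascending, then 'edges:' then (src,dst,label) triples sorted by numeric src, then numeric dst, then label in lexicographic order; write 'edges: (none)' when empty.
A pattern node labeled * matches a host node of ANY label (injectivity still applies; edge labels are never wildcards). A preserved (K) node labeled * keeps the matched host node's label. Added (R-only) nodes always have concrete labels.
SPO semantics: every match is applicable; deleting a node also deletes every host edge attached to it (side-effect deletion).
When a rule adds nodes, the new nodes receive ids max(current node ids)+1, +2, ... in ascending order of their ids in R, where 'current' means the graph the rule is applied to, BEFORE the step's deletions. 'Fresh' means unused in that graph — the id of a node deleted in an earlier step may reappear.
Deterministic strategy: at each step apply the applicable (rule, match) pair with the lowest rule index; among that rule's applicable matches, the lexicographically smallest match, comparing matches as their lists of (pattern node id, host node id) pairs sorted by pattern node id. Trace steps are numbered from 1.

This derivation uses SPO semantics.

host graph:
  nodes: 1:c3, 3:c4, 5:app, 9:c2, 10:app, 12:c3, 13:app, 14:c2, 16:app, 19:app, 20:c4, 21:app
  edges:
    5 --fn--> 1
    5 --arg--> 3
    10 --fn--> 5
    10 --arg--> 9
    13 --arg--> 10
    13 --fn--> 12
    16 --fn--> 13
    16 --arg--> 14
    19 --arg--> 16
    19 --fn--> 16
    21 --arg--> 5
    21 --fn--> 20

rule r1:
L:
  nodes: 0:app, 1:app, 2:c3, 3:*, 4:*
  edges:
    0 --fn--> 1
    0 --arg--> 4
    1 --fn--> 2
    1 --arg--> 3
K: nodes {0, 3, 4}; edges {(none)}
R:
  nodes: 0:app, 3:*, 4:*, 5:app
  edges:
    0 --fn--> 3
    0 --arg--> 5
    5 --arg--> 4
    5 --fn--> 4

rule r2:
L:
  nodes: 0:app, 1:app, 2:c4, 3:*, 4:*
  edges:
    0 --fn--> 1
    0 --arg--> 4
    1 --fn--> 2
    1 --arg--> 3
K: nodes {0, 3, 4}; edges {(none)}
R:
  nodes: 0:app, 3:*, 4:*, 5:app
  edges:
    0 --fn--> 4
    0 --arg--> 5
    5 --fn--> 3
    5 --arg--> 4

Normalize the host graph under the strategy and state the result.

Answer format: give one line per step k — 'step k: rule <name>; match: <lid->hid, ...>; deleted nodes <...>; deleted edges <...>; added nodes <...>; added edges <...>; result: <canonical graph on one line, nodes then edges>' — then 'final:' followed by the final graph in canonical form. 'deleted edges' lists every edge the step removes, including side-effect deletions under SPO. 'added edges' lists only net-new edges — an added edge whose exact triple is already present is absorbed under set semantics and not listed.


step 1: rule r1; match: 0->10, 1->5, 2->1, 3->3, 4->9; deleted nodes 1, 5; deleted edges (5,1,fn); (5,3,arg); (10,5,fn); (10,9,arg); (21,5,arg); added nodes 22; added edges (10,3,fn); (10,22,arg); (22,9,arg); (22,9,fn); result: nodes: 3:c4, 9:c2, 10:app, 12:c3, 13:app, 14:c2, 16:app, 19:app, 20:c4, 21:app, 22:app edges: (10,3,fn); (10,22,arg); (13,10,arg); (13,12,fn); (16,13,fn); (16,14,arg); (19,16,arg); (19,16,fn); (21,20,fn); (22,9,arg); (22,9,fn)
step 2: rule r1; match: 0->16, 1->13, 2->12, 3->10, 4->14; deleted nodes 12, 13; deleted edges (13,10,arg); (13,12,fn); (16,13,fn); (16,14,arg); added nodes 23; added edges (16,10,fn); (16,23,arg); (23,14,arg); (23,14,fn); result: nodes: 3:c4, 9:c2, 10:app, 14:c2, 16:app, 19:app, 20:c4, 21:app, 22:app, 23:app edges: (10,3,fn); (10,22,arg); (16,10,fn); (16,23,arg); (19,16,arg); (19,16,fn); (21,20,fn); (22,9,arg); (22,9,fn); (23,14,arg); (23,14,fn)
step 3: rule r2; match: 0->16, 1->10, 2->3, 3->22, 4->23; deleted nodes 3, 10; deleted edges (10,3,fn); (10,22,arg); (16,10,fn); (16,23,arg); added nodes 24; added edges (16,23,fn); (16,24,arg); (24,22,fn); (24,23,arg); result: nodes: 9:c2, 14:c2, 16:app, 19:app, 20:c4, 21:app, 22:app, 23:app, 24:app edges: (16,23,fn); (16,24,arg); (19,16,arg); (19,16,fn); (21,20,fn); (22,9,arg); (22,9,fn); (23,14,arg); (23,14,fn); (24,22,fn); (24,23,arg)
final:
nodes: 9:c2, 14:c2, 16:app, 19:app, 20:c4, 21:app, 22:app, 23:app, 24:app
edges: (16,23,fn); (16,24,arg); (19,16,arg); (19,16,fn); (21,20,fn); (22,9,arg); (22,9,fn); (23,14,arg); (23,14,fn); (24,22,fn); (24,23,arg)


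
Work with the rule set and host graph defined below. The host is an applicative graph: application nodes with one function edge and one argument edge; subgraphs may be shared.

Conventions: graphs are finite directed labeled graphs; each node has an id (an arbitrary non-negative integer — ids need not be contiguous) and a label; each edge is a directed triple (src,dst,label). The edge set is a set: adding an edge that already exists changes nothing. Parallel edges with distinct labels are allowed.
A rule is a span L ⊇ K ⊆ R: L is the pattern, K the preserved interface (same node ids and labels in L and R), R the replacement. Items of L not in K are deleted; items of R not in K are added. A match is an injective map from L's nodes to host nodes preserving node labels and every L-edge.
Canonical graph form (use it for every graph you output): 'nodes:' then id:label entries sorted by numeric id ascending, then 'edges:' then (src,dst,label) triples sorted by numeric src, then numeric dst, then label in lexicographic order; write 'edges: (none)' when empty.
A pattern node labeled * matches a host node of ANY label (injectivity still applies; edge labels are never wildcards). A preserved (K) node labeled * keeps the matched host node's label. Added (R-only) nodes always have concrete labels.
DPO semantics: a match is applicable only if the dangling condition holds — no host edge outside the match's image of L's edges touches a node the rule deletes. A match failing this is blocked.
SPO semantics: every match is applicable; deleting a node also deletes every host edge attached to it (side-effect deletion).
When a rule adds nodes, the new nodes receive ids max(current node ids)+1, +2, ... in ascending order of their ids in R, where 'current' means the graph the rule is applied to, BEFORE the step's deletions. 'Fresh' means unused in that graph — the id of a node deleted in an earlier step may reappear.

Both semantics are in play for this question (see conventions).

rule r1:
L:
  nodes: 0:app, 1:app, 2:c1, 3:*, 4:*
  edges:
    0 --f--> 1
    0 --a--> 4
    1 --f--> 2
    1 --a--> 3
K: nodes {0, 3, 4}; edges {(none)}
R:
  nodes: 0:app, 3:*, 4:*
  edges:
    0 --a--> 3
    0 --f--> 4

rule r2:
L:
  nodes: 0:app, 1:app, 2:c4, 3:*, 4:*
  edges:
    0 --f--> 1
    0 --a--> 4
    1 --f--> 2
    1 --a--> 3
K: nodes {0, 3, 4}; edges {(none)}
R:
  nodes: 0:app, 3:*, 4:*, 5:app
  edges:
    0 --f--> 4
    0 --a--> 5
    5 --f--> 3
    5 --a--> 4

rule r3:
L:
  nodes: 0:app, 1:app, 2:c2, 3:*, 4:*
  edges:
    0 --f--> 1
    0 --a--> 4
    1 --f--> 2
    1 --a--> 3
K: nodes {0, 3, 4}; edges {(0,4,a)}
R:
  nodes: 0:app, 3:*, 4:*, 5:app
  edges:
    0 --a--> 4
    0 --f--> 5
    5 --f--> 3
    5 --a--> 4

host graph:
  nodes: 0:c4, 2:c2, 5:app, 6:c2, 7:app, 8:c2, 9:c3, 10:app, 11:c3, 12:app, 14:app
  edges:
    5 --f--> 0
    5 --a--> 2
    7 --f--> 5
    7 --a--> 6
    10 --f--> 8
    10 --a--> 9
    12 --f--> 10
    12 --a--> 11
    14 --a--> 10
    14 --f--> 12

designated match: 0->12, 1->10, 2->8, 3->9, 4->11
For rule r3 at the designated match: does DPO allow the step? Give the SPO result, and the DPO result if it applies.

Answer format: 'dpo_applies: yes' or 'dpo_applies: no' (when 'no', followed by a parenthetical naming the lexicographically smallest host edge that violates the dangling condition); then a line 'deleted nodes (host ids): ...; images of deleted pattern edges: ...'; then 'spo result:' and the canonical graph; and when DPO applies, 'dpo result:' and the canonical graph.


dpo_applies: no
(the rule deletes node 10, which keeps host edge (14,10,a) outside the match image — the dangling condition fails, DPO blocks; SPO proceeds and side-deletes such edges)
deleted nodes (host ids): 8, 10; images of deleted pattern edges: (10,8,f); (10,9,a); (12,10,f)
spo result:
nodes: 0:c4, 2:c2, 5:app, 6:c2, 7:app, 9:c3, 11:c3, 12:app, 14:app, 15:app
edges: (5,0,f); (5,2,a); (7,5,f); (7,6,a); (12,11,a); (12,15,f); (14,12,f); (15,9,f); (15,11,a)


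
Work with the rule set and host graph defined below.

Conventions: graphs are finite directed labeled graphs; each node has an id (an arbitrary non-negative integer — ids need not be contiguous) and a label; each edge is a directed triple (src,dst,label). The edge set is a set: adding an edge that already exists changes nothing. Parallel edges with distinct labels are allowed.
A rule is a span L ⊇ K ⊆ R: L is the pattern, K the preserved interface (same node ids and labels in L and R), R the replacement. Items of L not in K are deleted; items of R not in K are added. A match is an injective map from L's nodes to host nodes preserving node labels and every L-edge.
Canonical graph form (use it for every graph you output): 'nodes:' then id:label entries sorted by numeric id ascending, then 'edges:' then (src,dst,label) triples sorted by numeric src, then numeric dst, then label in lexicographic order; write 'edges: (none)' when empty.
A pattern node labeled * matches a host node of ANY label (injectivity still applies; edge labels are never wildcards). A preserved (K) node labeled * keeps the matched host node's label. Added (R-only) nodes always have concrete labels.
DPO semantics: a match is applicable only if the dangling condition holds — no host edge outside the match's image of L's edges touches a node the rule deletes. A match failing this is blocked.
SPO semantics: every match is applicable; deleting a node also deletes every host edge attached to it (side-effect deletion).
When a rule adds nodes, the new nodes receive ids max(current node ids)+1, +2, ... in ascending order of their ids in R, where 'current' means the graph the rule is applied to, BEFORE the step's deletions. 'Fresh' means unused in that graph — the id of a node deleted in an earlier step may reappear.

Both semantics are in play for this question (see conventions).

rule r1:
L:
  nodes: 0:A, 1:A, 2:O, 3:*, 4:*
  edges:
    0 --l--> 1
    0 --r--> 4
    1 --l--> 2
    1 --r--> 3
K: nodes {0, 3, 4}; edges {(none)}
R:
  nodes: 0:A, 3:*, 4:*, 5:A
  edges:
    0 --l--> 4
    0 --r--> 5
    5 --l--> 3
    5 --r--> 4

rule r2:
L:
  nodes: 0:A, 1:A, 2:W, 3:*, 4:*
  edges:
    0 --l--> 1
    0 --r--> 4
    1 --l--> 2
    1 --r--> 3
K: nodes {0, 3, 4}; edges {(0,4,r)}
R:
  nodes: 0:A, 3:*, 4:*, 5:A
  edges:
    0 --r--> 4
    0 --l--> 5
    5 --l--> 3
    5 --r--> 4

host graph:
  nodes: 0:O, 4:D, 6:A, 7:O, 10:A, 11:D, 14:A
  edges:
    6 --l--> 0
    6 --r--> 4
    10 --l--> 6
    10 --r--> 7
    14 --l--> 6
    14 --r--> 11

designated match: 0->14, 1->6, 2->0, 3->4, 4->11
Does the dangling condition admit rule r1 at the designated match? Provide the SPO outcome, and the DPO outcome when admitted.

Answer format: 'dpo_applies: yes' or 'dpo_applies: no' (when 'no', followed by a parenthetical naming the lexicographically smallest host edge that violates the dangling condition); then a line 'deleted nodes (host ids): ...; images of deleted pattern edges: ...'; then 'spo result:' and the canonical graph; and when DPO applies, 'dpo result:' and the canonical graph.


dpo_applies: no
(the rule deletes node 6, which keeps host edge (10,6,l) outside the match image — the dangling condition fails, DPO blocks; SPO proceeds and side-deletes such edges)
deleted nodes (host ids): 0, 6; images of deleted pattern edges: (6,0,l); (6,4,r); (14,6,l); (14,11,r)
spo result:
nodes: 4:D, 7:O, 10:A, 11:D, 14:A, 15:A
edges: (10,7,r); (14,11,l); (14,15,r); (15,4,l); (15,11,r)


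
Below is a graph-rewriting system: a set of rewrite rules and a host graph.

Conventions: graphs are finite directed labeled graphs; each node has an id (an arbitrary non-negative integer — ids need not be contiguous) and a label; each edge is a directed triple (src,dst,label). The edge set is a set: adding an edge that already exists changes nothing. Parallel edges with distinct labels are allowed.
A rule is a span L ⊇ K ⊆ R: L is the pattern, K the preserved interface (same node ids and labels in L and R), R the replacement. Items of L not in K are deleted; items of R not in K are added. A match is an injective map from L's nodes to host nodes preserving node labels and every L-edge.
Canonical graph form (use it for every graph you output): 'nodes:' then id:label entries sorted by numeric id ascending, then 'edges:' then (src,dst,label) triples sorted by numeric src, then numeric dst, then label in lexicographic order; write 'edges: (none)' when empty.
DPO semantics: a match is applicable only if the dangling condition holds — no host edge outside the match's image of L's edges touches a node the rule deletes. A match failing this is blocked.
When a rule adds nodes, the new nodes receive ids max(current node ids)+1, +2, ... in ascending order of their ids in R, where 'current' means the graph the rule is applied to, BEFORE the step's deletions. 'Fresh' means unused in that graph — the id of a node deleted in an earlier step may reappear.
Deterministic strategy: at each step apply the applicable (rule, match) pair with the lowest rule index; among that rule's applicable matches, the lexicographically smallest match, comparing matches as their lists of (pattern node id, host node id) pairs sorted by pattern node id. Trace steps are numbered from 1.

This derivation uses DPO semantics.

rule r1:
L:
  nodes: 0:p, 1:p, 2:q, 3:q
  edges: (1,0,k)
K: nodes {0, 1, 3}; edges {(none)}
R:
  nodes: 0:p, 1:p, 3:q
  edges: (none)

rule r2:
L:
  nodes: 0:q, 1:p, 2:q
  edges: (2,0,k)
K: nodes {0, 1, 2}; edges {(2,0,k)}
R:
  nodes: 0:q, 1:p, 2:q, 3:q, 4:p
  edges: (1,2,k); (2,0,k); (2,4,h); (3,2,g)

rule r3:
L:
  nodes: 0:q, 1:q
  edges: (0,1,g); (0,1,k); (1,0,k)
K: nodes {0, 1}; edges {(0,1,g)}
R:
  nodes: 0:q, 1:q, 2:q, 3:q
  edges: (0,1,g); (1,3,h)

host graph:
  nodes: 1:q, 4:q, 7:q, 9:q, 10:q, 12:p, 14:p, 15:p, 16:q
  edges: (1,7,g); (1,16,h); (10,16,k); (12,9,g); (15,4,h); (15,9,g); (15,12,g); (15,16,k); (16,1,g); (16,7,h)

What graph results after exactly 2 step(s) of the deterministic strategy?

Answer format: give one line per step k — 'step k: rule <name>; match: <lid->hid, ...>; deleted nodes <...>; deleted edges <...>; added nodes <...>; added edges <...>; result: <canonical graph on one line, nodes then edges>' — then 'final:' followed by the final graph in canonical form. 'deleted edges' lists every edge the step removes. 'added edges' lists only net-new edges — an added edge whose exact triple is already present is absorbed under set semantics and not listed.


step 1: rule r2; match: 0->16, 1->12, 2->10; deleted nodes (none); deleted edges (none); added nodes 17, 18; added edges (10,18,h); (12,10,k); (17,10,g); result: nodes: 1:q, 4:q, 7:q, 9:q, 10:q, 12:p, 14:p, 15:p, 16:q, 17:q, 18:p edges: (1,7,g); (1,16,h); (10,16,k); (10,18,h); (12,9,g); (12,10,k); (15,4,h); (15,9,g); (15,12,g); (15,16,k); (16,1,g); (16,7,h); (17,10,g)
step 2: rule r2; match: 0->16, 1->12, 2->10; deleted nodes (none); deleted edges (none); added nodes 19, 20; added edges (10,20,h); (19,10,g); result: nodes: 1:q, 4:q, 7:q, 9:q, 10:q, 12:p, 14:p, 15:p, 16:q, 17:q, 18:p, 19:q, 20:p edges: (1,7,g); (1,16,h); (10,16,k); (10,18,h); (10,20,h); (12,9,g); (12,10,k); (15,4,h); (15,9,g); (15,12,g); (15,16,k); (16,1,g); (16,7,h); (17,10,g); (19,10,g)
final:
nodes: 1:q, 4:q, 7:q, 9:q, 10:q, 12:p, 14:p, 15:p, 16:q, 17:q, 18:p, 19:q, 20:p
edges: (1,7,g); (1,16,h); (10,16,k); (10,18,h); (10,20,h); (12,9,g); (12,10,k); (15,4,h); (15,9,g); (15,12,g); (15,16,k); (16,1,g); (16,7,h); (17,10,g); (19,10,g)


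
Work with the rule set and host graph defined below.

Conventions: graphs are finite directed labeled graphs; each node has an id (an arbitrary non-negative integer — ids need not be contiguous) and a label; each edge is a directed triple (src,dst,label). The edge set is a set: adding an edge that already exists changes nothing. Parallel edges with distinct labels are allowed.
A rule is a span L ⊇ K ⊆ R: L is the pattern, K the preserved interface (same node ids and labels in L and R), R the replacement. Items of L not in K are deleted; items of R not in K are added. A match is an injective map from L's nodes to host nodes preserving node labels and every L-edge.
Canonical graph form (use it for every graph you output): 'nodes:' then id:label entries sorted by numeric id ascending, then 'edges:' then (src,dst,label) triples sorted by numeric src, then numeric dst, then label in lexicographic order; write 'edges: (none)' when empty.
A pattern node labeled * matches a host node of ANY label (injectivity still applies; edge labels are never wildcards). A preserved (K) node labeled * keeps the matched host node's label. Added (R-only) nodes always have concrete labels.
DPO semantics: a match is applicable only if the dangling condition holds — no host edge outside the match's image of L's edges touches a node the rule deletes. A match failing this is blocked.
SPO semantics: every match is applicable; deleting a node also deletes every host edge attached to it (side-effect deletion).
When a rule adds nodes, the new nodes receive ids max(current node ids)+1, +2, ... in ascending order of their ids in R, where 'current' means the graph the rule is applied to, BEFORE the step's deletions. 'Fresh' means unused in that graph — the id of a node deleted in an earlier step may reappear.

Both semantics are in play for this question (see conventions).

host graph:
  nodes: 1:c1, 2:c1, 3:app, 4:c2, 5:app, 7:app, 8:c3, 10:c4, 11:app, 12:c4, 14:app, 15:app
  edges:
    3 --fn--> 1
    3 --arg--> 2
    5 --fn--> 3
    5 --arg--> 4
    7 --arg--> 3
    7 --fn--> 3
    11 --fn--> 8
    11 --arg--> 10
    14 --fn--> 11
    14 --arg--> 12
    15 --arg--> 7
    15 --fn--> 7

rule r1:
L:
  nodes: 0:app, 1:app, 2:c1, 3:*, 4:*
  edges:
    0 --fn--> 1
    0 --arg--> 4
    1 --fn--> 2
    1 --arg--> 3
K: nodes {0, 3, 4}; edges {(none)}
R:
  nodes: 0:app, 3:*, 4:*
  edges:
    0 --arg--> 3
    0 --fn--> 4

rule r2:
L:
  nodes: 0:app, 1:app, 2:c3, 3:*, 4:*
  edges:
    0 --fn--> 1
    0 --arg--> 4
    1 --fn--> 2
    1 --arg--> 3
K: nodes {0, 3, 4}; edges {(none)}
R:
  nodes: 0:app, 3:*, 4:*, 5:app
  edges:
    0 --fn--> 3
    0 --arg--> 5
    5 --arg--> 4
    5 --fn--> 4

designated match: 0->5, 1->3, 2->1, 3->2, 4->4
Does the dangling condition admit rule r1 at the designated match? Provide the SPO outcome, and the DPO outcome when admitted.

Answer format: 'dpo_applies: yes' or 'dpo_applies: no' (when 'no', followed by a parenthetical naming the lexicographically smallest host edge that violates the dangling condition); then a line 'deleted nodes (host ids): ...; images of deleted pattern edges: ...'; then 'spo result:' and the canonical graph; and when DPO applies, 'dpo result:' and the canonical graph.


dpo_applies: no
(the rule deletes node 3, which keeps host edge (7,3,arg) outside the match image — the dangling condition fails, DPO blocks; SPO proceeds and side-deletes such edges)
deleted nodes (host ids): 1, 3; images of deleted pattern edges: (3,1,fn); (3,2,arg); (5,3,fn); (5,4,arg)
spo result:
nodes: 2:c1, 4:c2, 5:app, 7:app, 8:c3, 10:c4, 11:app, 12:c4, 14:app, 15:app
edges: (5,2,arg); (5,4,fn); (11,8,fn); (11,10,arg); (14,11,fn); (14,12,arg); (15,7,arg); (15,7,fn)


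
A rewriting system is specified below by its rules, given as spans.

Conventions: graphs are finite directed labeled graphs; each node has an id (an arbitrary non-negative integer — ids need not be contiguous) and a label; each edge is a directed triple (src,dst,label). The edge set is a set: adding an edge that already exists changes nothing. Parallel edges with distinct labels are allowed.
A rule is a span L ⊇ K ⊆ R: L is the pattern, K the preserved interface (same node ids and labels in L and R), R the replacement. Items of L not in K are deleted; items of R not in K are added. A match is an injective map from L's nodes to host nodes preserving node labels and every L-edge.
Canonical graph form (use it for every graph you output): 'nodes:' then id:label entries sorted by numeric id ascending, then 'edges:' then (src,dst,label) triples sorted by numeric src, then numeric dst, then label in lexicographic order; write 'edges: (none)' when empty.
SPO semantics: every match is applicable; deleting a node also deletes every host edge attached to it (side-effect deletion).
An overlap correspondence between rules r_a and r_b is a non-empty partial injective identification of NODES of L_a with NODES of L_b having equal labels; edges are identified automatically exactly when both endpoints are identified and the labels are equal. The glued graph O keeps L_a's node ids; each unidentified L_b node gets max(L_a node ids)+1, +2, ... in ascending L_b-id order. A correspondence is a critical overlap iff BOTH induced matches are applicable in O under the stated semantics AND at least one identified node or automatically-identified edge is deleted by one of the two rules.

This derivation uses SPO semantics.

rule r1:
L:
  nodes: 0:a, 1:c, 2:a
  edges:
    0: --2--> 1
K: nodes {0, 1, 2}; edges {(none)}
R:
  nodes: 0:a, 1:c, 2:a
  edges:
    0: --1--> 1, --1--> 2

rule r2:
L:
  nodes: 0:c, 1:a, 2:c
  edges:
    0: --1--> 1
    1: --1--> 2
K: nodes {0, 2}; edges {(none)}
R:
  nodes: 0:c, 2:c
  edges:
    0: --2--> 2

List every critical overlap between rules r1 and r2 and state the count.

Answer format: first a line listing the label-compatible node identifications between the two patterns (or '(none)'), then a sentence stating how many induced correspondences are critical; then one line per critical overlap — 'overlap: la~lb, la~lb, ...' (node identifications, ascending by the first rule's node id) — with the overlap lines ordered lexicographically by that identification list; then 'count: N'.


label-compatible node identifications between L(r1) and L(r2): 0~1, 1~0, 1~2, 2~1
6 of the induced correspondences are critical overlaps of r1 and r2.
overlap: 0~1
overlap: 0~1, 1~0
overlap: 0~1, 1~2
overlap: 1~0, 2~1
overlap: 1~2, 2~1
overlap: 2~1
count: 6


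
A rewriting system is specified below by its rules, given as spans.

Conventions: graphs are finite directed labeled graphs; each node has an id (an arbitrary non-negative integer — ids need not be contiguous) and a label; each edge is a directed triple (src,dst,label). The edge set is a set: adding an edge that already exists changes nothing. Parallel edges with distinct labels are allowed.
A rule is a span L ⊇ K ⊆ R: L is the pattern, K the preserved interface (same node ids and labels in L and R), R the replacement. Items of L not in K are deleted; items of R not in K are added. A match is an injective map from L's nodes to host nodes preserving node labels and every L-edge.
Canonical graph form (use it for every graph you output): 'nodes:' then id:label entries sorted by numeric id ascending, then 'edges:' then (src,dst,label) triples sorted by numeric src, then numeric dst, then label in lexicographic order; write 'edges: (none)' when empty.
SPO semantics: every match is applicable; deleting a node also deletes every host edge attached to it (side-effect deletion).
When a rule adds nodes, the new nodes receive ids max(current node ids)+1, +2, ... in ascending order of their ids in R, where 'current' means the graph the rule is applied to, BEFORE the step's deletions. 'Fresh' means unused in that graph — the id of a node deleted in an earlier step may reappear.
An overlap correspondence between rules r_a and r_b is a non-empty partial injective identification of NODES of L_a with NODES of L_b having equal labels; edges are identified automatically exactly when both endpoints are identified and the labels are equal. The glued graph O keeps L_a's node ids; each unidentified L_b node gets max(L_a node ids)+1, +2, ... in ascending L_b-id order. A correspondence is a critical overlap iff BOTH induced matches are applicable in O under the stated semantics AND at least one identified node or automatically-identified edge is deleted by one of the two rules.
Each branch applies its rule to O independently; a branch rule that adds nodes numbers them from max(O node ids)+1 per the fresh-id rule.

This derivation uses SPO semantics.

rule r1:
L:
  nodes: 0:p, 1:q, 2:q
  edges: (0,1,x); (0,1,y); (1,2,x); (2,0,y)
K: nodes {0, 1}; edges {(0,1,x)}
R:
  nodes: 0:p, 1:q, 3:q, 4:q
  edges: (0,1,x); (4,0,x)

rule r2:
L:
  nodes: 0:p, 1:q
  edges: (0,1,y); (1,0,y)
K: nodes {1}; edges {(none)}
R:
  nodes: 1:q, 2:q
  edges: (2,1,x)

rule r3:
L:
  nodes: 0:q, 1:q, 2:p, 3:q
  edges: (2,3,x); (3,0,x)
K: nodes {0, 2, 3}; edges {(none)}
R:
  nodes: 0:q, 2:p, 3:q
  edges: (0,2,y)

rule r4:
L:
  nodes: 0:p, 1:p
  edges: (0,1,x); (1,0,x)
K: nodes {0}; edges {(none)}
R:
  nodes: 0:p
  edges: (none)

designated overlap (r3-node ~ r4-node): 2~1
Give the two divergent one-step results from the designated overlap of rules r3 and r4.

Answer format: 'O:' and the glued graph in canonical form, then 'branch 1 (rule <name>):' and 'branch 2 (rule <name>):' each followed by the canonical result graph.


O:
nodes: 0:q, 1:q, 2:p, 3:q, 4:p
edges: (2,3,x); (2,4,x); (3,0,x); (4,2,x)
branch 1 (rule r3):
nodes: 0:q, 2:p, 3:q, 4:p
edges: (0,2,y); (2,4,x); (4,2,x)
branch 2 (rule r4):
nodes: 0:q, 1:q, 3:q, 4:p
edges: (3,0,x)


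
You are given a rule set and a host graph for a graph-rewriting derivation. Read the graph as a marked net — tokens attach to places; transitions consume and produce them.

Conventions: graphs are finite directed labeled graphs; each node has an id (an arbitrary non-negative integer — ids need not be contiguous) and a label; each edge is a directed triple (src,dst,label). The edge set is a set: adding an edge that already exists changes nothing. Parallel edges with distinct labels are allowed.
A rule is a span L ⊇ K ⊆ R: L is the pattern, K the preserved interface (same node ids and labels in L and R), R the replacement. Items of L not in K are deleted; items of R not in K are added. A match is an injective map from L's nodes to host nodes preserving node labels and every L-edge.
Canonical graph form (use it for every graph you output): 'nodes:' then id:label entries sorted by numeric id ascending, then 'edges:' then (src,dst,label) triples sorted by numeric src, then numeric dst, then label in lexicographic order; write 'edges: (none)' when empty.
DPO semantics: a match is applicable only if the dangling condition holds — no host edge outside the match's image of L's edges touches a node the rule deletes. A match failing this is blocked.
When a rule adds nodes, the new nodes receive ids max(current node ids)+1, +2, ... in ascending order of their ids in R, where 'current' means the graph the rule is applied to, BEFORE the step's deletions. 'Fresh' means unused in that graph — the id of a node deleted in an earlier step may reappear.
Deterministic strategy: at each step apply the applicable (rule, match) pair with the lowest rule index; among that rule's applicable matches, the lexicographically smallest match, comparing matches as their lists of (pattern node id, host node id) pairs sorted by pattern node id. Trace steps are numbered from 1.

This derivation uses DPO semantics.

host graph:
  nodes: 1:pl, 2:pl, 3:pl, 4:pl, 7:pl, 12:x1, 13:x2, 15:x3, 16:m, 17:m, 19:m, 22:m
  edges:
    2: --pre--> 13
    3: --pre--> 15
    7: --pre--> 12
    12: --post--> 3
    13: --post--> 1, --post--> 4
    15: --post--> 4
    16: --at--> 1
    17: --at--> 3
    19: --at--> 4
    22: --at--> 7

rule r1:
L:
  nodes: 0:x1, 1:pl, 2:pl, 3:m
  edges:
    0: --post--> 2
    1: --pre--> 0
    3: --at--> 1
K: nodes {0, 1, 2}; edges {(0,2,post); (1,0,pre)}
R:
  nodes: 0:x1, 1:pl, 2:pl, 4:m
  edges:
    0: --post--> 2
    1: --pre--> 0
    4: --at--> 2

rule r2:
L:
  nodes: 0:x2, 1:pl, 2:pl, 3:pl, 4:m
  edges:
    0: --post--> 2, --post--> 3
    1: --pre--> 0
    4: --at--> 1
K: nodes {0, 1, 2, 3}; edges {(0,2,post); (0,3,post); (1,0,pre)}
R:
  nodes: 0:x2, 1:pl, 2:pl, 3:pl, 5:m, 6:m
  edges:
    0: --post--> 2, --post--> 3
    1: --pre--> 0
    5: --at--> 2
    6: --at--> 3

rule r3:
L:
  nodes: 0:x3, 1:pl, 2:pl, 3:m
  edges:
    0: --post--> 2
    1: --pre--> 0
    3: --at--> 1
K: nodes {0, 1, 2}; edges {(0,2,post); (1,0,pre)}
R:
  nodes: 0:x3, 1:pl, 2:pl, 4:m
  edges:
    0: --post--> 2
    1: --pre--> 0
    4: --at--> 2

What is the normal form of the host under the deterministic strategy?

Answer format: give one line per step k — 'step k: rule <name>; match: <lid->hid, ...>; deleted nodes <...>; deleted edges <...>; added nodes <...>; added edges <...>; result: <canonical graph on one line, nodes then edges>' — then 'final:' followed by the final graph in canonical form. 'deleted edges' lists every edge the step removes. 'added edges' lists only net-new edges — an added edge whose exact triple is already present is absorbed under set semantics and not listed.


step 1: rule r1; match: 0->12, 1->7, 2->3, 3->22; deleted nodes 22; deleted edges (22,7,at); added nodes 23; added edges (23,3,at); result: nodes: 1:pl, 2:pl, 3:pl, 4:pl, 7:pl, 12:x1, 13:x2, 15:x3, 16:m, 17:m, 19:m, 23:m edges: (2,13,pre); (3,15,pre); (7,12,pre); (12,3,post); (13,1,post); (13,4,post); (15,4,post); (16,1,at); (17,3,at); (19,4,at); (23,3,at)
step 2: rule r3; match: 0->15, 1->3, 2->4, 3->17; deleted nodes 17; deleted edges (17,3,at); added nodes 24; added edges (24,4,at); result: nodes: 1:pl, 2:pl, 3:pl, 4:pl, 7:pl, 12:x1, 13:x2, 15:x3, 16:m, 19:m, 23:m, 24:m edges: (2,13,pre); (3,15,pre); (7,12,pre); (12,3,post); (13,1,post); (13,4,post); (15,4,post); (16,1,at); (19,4,at); (23,3,at); (24,4,at)
step 3: rule r3; match: 0->15, 1->3, 2->4, 3->23; deleted nodes 23; deleted edges (23,3,at); added nodes 25; added edges (25,4,at); result: nodes: 1:pl, 2:pl, 3:pl, 4:pl, 7:pl, 12:x1, 13:x2, 15:x3, 16:m, 19:m, 24:m, 25:m edges: (2,13,pre); (3,15,pre); (7,12,pre); (12,3,post); (13,1,post); (13,4,post); (15,4,post); (16,1,at); (19,4,at); (24,4,at); (25,4,at)
final:
nodes: 1:pl, 2:pl, 3:pl, 4:pl, 7:pl, 12:x1, 13:x2, 15:x3, 16:m, 19:m, 24:m, 25:m
edges: (2,13,pre); (3,15,pre); (7,12,pre); (12,3,post); (13,1,post); (13,4,post); (15,4,post); (16,1,at); (19,4,at); (24,4,at); (25,4,at)
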